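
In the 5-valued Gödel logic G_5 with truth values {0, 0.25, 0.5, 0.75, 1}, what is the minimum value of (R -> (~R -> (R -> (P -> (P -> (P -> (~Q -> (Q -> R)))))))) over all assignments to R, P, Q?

Every assignment gives 1. For instance at R = 0, P = 0, Q = 0:
  ~R: Gödel ¬ of 0 = 1 (operand is 0)
  ~Q: Gödel ¬ of 0 = 1 (operand is 0)
  (Q -> R): 0 ≤ 0, so result = 1
  (~Q -> (Q -> R)): 1 ≤ 1, so result = 1
  (P -> (~Q -> (Q -> R))): 0 ≤ 1, so result = 1
  (P -> (P -> (~Q -> (Q -> R)))): 0 ≤ 1, so result = 1
  (P -> (P -> (P -> (~Q -> (Q -> R))))): 0 ≤ 1, so result = 1
  (R -> (P -> (P -> (P -> (~Q -> (Q -> R)))))): 0 ≤ 1, so result = 1
  (~R -> (R -> (P -> (P -> (P -> (~Q -> (Q -> R))))))): 1 ≤ 1, so result = 1
  (R -> (~R -> (R -> (P -> (P -> (P -> (~Q -> (Q -> R)))))))): 0 ≤ 1, so result = 1
All 125 assignments give value 1 — the formula is a G_5-tautology.

1.00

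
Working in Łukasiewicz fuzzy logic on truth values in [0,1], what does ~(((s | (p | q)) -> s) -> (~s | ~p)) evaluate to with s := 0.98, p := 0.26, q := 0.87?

0.26

(p | q) = max(0.26, 0.87) = 0.87
(s | (p | q)) = max(0.98, 0.87) = 0.98
((s | (p | q)) -> s): min(1, 1 − 0.98 + 0.98) = 1
~s: Łukasiewicz ¬ gives 1 − 0.98 = 0.02
~p: Łukasiewicz ¬ gives 1 − 0.26 = 0.74
(~s | ~p) = max(0.02, 0.74) = 0.74
(((s | (p | q)) -> s) -> (~s | ~p)): min(1, 1 − 1 + 0.74) = 0.74
~(((s | (p | q)) -> s) -> (~s | ~p)): Łukasiewicz ¬ gives 1 − 0.74 = 0.26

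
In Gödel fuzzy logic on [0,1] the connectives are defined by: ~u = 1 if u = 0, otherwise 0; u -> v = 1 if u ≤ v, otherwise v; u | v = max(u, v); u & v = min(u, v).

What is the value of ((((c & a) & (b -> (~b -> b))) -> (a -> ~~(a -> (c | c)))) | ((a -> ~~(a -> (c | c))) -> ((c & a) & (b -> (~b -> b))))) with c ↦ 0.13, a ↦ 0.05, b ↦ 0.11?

1.00

(c & a) = min(0.13, 0.05) = 0.05
~b: Gödel ¬ of 0.11 = 0 (operand ≠ 0)
(~b -> b): 0 ≤ 0.11, so result = 1
(b -> (~b -> b)): 0.11 ≤ 1, so result = 1
((c & a) & (b -> (~b -> b))) = min(0.05, 1) = 0.05
(c | c) = max(0.13, 0.13) = 0.13
(a -> (c | c)): 0.05 ≤ 0.13, so result = 1
~(a -> (c | c)): Gödel ¬ of 1 = 0 (operand ≠ 0)
~~(a -> (c | c)): Gödel ¬ of 0 = 1 (operand is 0)
(a -> ~~(a -> (c | c))): 0.05 ≤ 1, so result = 1
(((c & a) & (b -> (~b -> b))) -> (a -> ~~(a -> (c | c)))): 0.05 ≤ 1, so result = 1
(c | c) = max(0.13, 0.13) = 0.13
(a -> (c | c)): 0.05 ≤ 0.13, so result = 1
~(a -> (c | c)): Gödel ¬ of 1 = 0 (operand ≠ 0)
~~(a -> (c | c)): Gödel ¬ of 0 = 1 (operand is 0)
(a -> ~~(a -> (c | c))): 0.05 ≤ 1, so result = 1
(c & a) = min(0.13, 0.05) = 0.05
~b: Gödel ¬ of 0.11 = 0 (operand ≠ 0)
(~b -> b): 0 ≤ 0.11, so result = 1
(b -> (~b -> b)): 0.11 ≤ 1, so result = 1
((c & a) & (b -> (~b -> b))) = min(0.05, 1) = 0.05
((a -> ~~(a -> (c | c))) -> ((c & a) & (b -> (~b -> b)))): 1 > 0.05, so result = 0.05
((((c & a) & (b -> (~b -> b))) -> (a -> ~~(a -> (c | c)))) | ((a -> ~~(a -> (c | c))) -> ((c & a) & (b -> (~b -> b))))) = max(1, 0.05) = 1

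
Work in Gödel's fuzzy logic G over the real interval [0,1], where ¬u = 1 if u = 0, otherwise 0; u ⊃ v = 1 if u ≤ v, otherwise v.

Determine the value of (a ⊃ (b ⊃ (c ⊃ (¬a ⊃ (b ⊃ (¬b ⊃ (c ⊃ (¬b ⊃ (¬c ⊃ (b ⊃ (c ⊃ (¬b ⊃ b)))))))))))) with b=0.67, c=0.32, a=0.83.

1.00

¬a: Gödel ¬ of 0.83 = 0 (operand ≠ 0)
¬b: Gödel ¬ of 0.67 = 0 (operand ≠ 0)
¬b: Gödel ¬ of 0.67 = 0 (operand ≠ 0)
¬c: Gödel ¬ of 0.32 = 0 (operand ≠ 0)
¬b: Gödel ¬ of 0.67 = 0 (operand ≠ 0)
(¬b ⊃ b): 0 ≤ 0.67, so result = 1
(c ⊃ (¬b ⊃ b)): 0.32 ≤ 1, so result = 1
(b ⊃ (c ⊃ (¬b ⊃ b))): 0.67 ≤ 1, so result = 1
(¬c ⊃ (b ⊃ (c ⊃ (¬b ⊃ b)))): 0 ≤ 1, so result = 1
(¬b ⊃ (¬c ⊃ (b ⊃ (c ⊃ (¬b ⊃ b))))): 0 ≤ 1, so result = 1
(c ⊃ (¬b ⊃ (¬c ⊃ (b ⊃ (c ⊃ (¬b ⊃ b)))))): 0.32 ≤ 1, so result = 1
(¬b ⊃ (c ⊃ (¬b ⊃ (¬c ⊃ (b ⊃ (c ⊃ (¬b ⊃ b))))))): 0 ≤ 1, so result = 1
(b ⊃ (¬b ⊃ (c ⊃ (¬b ⊃ (¬c ⊃ (b ⊃ (c ⊃ (¬b ⊃ b)))))))): 0.67 ≤ 1, so result = 1
(¬a ⊃ (b ⊃ (¬b ⊃ (c ⊃ (¬b ⊃ (¬c ⊃ (b ⊃ (c ⊃ (¬b ⊃ b))))))))): 0 ≤ 1, so result = 1
(c ⊃ (¬a ⊃ (b ⊃ (¬b ⊃ (c ⊃ (¬b ⊃ (¬c ⊃ (b ⊃ (c ⊃ (¬b ⊃ b)))))))))): 0.32 ≤ 1, so result = 1
(b ⊃ (c ⊃ (¬a ⊃ (b ⊃ (¬b ⊃ (c ⊃ (¬b ⊃ (¬c ⊃ (b ⊃ (c ⊃ (¬b ⊃ b))))))))))): 0.67 ≤ 1, so result = 1
(a ⊃ (b ⊃ (c ⊃ (¬a ⊃ (b ⊃ (¬b ⊃ (c ⊃ (¬b ⊃ (¬c ⊃ (b ⊃ (c ⊃ (¬b ⊃ b)))))))))))): 0.83 ≤ 1, so result = 1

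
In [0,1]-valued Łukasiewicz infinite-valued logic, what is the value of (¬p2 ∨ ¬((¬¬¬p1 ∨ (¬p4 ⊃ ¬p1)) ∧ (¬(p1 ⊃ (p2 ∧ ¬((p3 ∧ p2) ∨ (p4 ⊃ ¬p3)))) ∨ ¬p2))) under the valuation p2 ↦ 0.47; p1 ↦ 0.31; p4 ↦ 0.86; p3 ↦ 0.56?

0.53

¬p2: Łukasiewicz ¬ gives 1 − 0.47 = 0.53
¬p1: Łukasiewicz ¬ gives 1 − 0.31 = 0.69
¬¬p1: Łukasiewicz ¬ gives 1 − 0.69 = 0.31
¬¬¬p1: Łukasiewicz ¬ gives 1 − 0.31 = 0.69
¬p4: Łukasiewicz ¬ gives 1 − 0.86 = 0.14
¬p1: Łukasiewicz ¬ gives 1 − 0.31 = 0.69
(¬p4 ⊃ ¬p1): min(1, 1 − 0.14 + 0.69) = 1
(¬¬¬p1 ∨ (¬p4 ⊃ ¬p1)) = max(0.69, 1) = 1
(p3 ∧ p2) = min(0.56, 0.47) = 0.47
¬p3: Łukasiewicz ¬ gives 1 − 0.56 = 0.44
(p4 ⊃ ¬p3): min(1, 1 − 0.86 + 0.44) = 0.58
((p3 ∧ p2) ∨ (p4 ⊃ ¬p3)) = max(0.47, 0.58) = 0.58
¬((p3 ∧ p2) ∨ (p4 ⊃ ¬p3)): Łukasiewicz ¬ gives 1 − 0.58 = 0.42
(p2 ∧ ¬((p3 ∧ p2) ∨ (p4 ⊃ ¬p3))) = min(0.47, 0.42) = 0.42
(p1 ⊃ (p2 ∧ ¬((p3 ∧ p2) ∨ (p4 ⊃ ¬p3)))): min(1, 1 − 0.31 + 0.42) = 1
¬(p1 ⊃ (p2 ∧ ¬((p3 ∧ p2) ∨ (p4 ⊃ ¬p3)))): Łukasiewicz ¬ gives 1 − 1 = 0
¬p2: Łukasiewicz ¬ gives 1 − 0.47 = 0.53
(¬(p1 ⊃ (p2 ∧ ¬((p3 ∧ p2) ∨ (p4 ⊃ ¬p3)))) ∨ ¬p2) = max(0, 0.53) = 0.53
((¬¬¬p1 ∨ (¬p4 ⊃ ¬p1)) ∧ (¬(p1 ⊃ (p2 ∧ ¬((p3 ∧ p2) ∨ (p4 ⊃ ¬p3)))) ∨ ¬p2)) = min(1, 0.53) = 0.53
¬((¬¬¬p1 ∨ (¬p4 ⊃ ¬p1)) ∧ (¬(p1 ⊃ (p2 ∧ ¬((p3 ∧ p2) ∨ (p4 ⊃ ¬p3)))) ∨ ¬p2)): Łukasiewicz ¬ gives 1 − 0.53 = 0.47
(¬p2 ∨ ¬((¬¬¬p1 ∨ (¬p4 ⊃ ¬p1)) ∧ (¬(p1 ⊃ (p2 ∧ ¬((p3 ∧ p2) ∨ (p4 ⊃ ¬p3)))) ∨ ¬p2))) = max(0.53, 0.47) = 0.53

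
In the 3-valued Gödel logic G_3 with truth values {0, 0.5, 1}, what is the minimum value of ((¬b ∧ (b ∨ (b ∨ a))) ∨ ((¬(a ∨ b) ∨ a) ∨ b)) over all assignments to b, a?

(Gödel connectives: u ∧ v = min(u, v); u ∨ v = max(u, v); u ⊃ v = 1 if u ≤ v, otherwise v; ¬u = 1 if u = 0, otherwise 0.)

The minimum is attained at b = 0, a = 0.5:
  ¬b: Gödel ¬ of 0 = 1 (operand is 0)
  (b ∨ a) = max(0, 0.5) = 0.5
  (b ∨ (b ∨ a)) = max(0, 0.5) = 0.5
  (¬b ∧ (b ∨ (b ∨ a))) = min(1, 0.5) = 0.5
  (a ∨ b) = max(0.5, 0) = 0.5
  ¬(a ∨ b): Gödel ¬ of 0.5 = 0 (operand ≠ 0)
  (¬(a ∨ b) ∨ a) = max(0, 0.5) = 0.5
  ((¬(a ∨ b) ∨ a) ∨ b) = max(0.5, 0) = 0.5
  ((¬b ∧ (b ∨ (b ∨ a))) ∨ ((¬(a ∨ b) ∨ a) ∨ b)) = max(0.5, 0.5) = 0.5
Checking all 9 assignments confirms none give a value below 0.50.

0.50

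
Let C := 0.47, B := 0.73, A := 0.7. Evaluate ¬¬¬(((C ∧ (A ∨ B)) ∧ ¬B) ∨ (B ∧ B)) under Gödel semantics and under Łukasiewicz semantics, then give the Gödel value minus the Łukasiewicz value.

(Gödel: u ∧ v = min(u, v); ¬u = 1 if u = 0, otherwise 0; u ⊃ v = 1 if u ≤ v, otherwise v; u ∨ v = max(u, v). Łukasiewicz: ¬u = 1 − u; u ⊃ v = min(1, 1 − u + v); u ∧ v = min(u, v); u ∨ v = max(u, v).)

Gödel evaluation:
  (A ∨ B) = max(0.7, 0.73) = 0.73
  (C ∧ (A ∨ B)) = min(0.47, 0.73) = 0.47
  ¬B: Gödel ¬ of 0.73 = 0 (operand ≠ 0)
  ((C ∧ (A ∨ B)) ∧ ¬B) = min(0.47, 0) = 0
  (B ∧ B) = min(0.73, 0.73) = 0.73
  (((C ∧ (A ∨ B)) ∧ ¬B) ∨ (B ∧ B)) = max(0, 0.73) = 0.73
  ¬(((C ∧ (A ∨ B)) ∧ ¬B) ∨ (B ∧ B)): Gödel ¬ of 0.73 = 0 (operand ≠ 0)
  ¬¬(((C ∧ (A ∨ B)) ∧ ¬B) ∨ (B ∧ B)): Gödel ¬ of 0 = 1 (operand is 0)
  ¬¬¬(((C ∧ (A ∨ B)) ∧ ¬B) ∨ (B ∧ B)): Gödel ¬ of 1 = 0 (operand ≠ 0)
  Gödel value = 0
Łukasiewicz evaluation:
  (A ∨ B) = max(0.7, 0.73) = 0.73
  (C ∧ (A ∨ B)) = min(0.47, 0.73) = 0.47
  ¬B: Łukasiewicz ¬ gives 1 − 0.73 = 0.27
  ((C ∧ (A ∨ B)) ∧ ¬B) = min(0.47, 0.27) = 0.27
  (B ∧ B) = min(0.73, 0.73) = 0.73
  (((C ∧ (A ∨ B)) ∧ ¬B) ∨ (B ∧ B)) = max(0.27, 0.73) = 0.73
  ¬(((C ∧ (A ∨ B)) ∧ ¬B) ∨ (B ∧ B)): Łukasiewicz ¬ gives 1 − 0.73 = 0.27
  ¬¬(((C ∧ (A ∨ B)) ∧ ¬B) ∨ (B ∧ B)): Łukasiewicz ¬ gives 1 − 0.27 = 0.73
  ¬¬¬(((C ∧ (A ∨ B)) ∧ ¬B) ∨ (B ∧ B)): Łukasiewicz ¬ gives 1 − 0.73 = 0.27
  Łukasiewicz value = 0.27
Difference: 0 − 0.27 = -0.27

-0.27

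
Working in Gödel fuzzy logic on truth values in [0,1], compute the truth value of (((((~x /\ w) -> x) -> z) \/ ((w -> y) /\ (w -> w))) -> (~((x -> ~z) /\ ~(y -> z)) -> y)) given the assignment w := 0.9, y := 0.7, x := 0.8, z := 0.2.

1.00

~x: Gödel ¬ of 0.8 = 0 (operand ≠ 0)
(~x /\ w) = min(0, 0.9) = 0
((~x /\ w) -> x): 0 ≤ 0.8, so result = 1
(((~x /\ w) -> x) -> z): 1 > 0.2, so result = 0.2
(w -> y): 0.9 > 0.7, so result = 0.7
(w -> w): 0.9 ≤ 0.9, so result = 1
((w -> y) /\ (w -> w)) = min(0.7, 1) = 0.7
((((~x /\ w) -> x) -> z) \/ ((w -> y) /\ (w -> w))) = max(0.2, 0.7) = 0.7
~z: Gödel ¬ of 0.2 = 0 (operand ≠ 0)
(x -> ~z): 0.8 > 0, so result = 0
(y -> z): 0.7 > 0.2, so result = 0.2
~(y -> z): Gödel ¬ of 0.2 = 0 (operand ≠ 0)
((x -> ~z) /\ ~(y -> z)) = min(0, 0) = 0
~((x -> ~z) /\ ~(y -> z)): Gödel ¬ of 0 = 1 (operand is 0)
(~((x -> ~z) /\ ~(y -> z)) -> y): 1 > 0.7, so result = 0.7
(((((~x /\ w) -> x) -> z) \/ ((w -> y) /\ (w -> w))) -> (~((x -> ~z) /\ ~(y -> z)) -> y)): 0.7 ≤ 0.7, so result = 1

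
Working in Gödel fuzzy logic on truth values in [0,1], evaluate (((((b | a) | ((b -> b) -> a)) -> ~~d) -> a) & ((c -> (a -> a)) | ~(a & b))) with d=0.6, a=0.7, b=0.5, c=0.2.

(b | a) = max(0.5, 0.7) = 0.7
(b -> b): 0.5 ≤ 0.5, so result = 1
((b -> b) -> a): 1 > 0.7, so result = 0.7
((b | a) | ((b -> b) -> a)) = max(0.7, 0.7) = 0.7
~d: Gödel ¬ of 0.6 = 0 (operand ≠ 0)
~~d: Gödel ¬ of 0 = 1 (operand is 0)
(((b | a) | ((b -> b) -> a)) -> ~~d): 0.7 ≤ 1, so result = 1
((((b | a) | ((b -> b) -> a)) -> ~~d) -> a): 1 > 0.7, so result = 0.7
(a -> a): 0.7 ≤ 0.7, so result = 1
(c -> (a -> a)): 0.2 ≤ 1, so result = 1
(a & b) = min(0.7, 0.5) = 0.5
~(a & b): Gödel ¬ of 0.5 = 0 (operand ≠ 0)
((c -> (a -> a)) | ~(a & b)) = max(1, 0) = 1
(((((b | a) | ((b -> b) -> a)) -> ~~d) -> a) & ((c -> (a -> a)) | ~(a & b))) = min(0.7, 1) = 0.7

0.70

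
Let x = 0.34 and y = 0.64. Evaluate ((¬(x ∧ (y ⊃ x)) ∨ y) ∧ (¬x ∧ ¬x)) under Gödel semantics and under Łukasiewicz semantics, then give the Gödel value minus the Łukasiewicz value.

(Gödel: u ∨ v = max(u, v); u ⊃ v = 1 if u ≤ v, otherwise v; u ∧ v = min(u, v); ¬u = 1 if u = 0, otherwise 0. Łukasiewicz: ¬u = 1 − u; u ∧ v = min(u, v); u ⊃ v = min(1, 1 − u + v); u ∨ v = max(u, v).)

Gödel evaluation:
  (y ⊃ x): 0.64 > 0.34, so result = 0.34
  (x ∧ (y ⊃ x)) = min(0.34, 0.34) = 0.34
  ¬(x ∧ (y ⊃ x)): Gödel ¬ of 0.34 = 0 (operand ≠ 0)
  (¬(x ∧ (y ⊃ x)) ∨ y) = max(0, 0.64) = 0.64
  ¬x: Gödel ¬ of 0.34 = 0 (operand ≠ 0)
  ¬x: Gödel ¬ of 0.34 = 0 (operand ≠ 0)
  (¬x ∧ ¬x) = min(0, 0) = 0
  ((¬(x ∧ (y ⊃ x)) ∨ y) ∧ (¬x ∧ ¬x)) = min(0.64, 0) = 0
  Gödel value = 0
Łukasiewicz evaluation:
  (y ⊃ x): min(1, 1 − 0.64 + 0.34) = 0.7
  (x ∧ (y ⊃ x)) = min(0.34, 0.7) = 0.34
  ¬(x ∧ (y ⊃ x)): Łukasiewicz ¬ gives 1 − 0.34 = 0.66
  (¬(x ∧ (y ⊃ x)) ∨ y) = max(0.66, 0.64) = 0.66
  ¬x: Łukasiewicz ¬ gives 1 − 0.34 = 0.66
  ¬x: Łukasiewicz ¬ gives 1 − 0.34 = 0.66
  (¬x ∧ ¬x) = min(0.66, 0.66) = 0.66
  ((¬(x ∧ (y ⊃ x)) ∨ y) ∧ (¬x ∧ ¬x)) = min(0.66, 0.66) = 0.66
  Łukasiewicz value = 0.66
Difference: 0 − 0.66 = -0.66

-0.66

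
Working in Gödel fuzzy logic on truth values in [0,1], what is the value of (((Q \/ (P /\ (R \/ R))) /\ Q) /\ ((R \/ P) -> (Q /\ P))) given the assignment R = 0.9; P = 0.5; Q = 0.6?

(R \/ R) = max(0.9, 0.9) = 0.9
(P /\ (R \/ R)) = min(0.5, 0.9) = 0.5
(Q \/ (P /\ (R \/ R))) = max(0.6, 0.5) = 0.6
((Q \/ (P /\ (R \/ R))) /\ Q) = min(0.6, 0.6) = 0.6
(R \/ P) = max(0.9, 0.5) = 0.9
(Q /\ P) = min(0.6, 0.5) = 0.5
((R \/ P) -> (Q /\ P)): 0.9 > 0.5, so result = 0.5
(((Q \/ (P /\ (R \/ R))) /\ Q) /\ ((R \/ P) -> (Q /\ P))) = min(0.6, 0.5) = 0.5

0.50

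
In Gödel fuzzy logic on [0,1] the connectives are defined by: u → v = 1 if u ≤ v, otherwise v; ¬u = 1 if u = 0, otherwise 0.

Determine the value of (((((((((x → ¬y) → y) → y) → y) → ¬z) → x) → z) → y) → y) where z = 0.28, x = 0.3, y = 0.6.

¬y: Gödel ¬ of 0.6 = 0 (operand ≠ 0)
(x → ¬y): 0.3 > 0, so result = 0
((x → ¬y) → y): 0 ≤ 0.6, so result = 1
(((x → ¬y) → y) → y): 1 > 0.6, so result = 0.6
((((x → ¬y) → y) → y) → y): 0.6 ≤ 0.6, so result = 1
¬z: Gödel ¬ of 0.28 = 0 (operand ≠ 0)
(((((x → ¬y) → y) → y) → y) → ¬z): 1 > 0, so result = 0
((((((x → ¬y) → y) → y) → y) → ¬z) → x): 0 ≤ 0.3, so result = 1
(((((((x → ¬y) → y) → y) → y) → ¬z) → x) → z): 1 > 0.28, so result = 0.28
((((((((x → ¬y) → y) → y) → y) → ¬z) → x) → z) → y): 0.28 ≤ 0.6, so result = 1
(((((((((x → ¬y) → y) → y) → y) → ¬z) → x) → z) → y) → y): 1 > 0.6, so result = 0.6

0.60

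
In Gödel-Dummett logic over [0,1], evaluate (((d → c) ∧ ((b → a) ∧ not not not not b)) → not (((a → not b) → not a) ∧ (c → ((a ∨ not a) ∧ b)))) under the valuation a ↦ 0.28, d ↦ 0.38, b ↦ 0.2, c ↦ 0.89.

0.00

(d → c): 0.38 ≤ 0.89, so result = 1
(b → a): 0.2 ≤ 0.28, so result = 1
not b: Gödel ¬ of 0.2 = 0 (operand ≠ 0)
not not b: Gödel ¬ of 0 = 1 (operand is 0)
not not not b: Gödel ¬ of 1 = 0 (operand ≠ 0)
not not not not b: Gödel ¬ of 0 = 1 (operand is 0)
((b → a) ∧ not not not not b) = min(1, 1) = 1
((d → c) ∧ ((b → a) ∧ not not not not b)) = min(1, 1) = 1
not b: Gödel ¬ of 0.2 = 0 (operand ≠ 0)
(a → not b): 0.28 > 0, so result = 0
not a: Gödel ¬ of 0.28 = 0 (operand ≠ 0)
((a → not b) → not a): 0 ≤ 0, so result = 1
not a: Gödel ¬ of 0.28 = 0 (operand ≠ 0)
(a ∨ not a) = max(0.28, 0) = 0.28
((a ∨ not a) ∧ b) = min(0.28, 0.2) = 0.2
(c → ((a ∨ not a) ∧ b)): 0.89 > 0.2, so result = 0.2
(((a → not b) → not a) ∧ (c → ((a ∨ not a) ∧ b))) = min(1, 0.2) = 0.2
not (((a → not b) → not a) ∧ (c → ((a ∨ not a) ∧ b))): Gödel ¬ of 0.2 = 0 (operand ≠ 0)
(((d → c) ∧ ((b → a) ∧ not not not not b)) → not (((a → not b) → not a) ∧ (c → ((a ∨ not a) ∧ b)))): 1 > 0, so result = 0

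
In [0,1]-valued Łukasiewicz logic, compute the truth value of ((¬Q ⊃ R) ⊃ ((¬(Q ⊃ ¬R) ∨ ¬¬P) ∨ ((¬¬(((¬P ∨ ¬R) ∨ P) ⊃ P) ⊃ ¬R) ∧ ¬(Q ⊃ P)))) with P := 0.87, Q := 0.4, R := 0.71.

¬Q: Łukasiewicz ¬ gives 1 − 0.4 = 0.6
(¬Q ⊃ R): min(1, 1 − 0.6 + 0.71) = 1
¬R: Łukasiewicz ¬ gives 1 − 0.71 = 0.29
(Q ⊃ ¬R): min(1, 1 − 0.4 + 0.29) = 0.89
¬(Q ⊃ ¬R): Łukasiewicz ¬ gives 1 − 0.89 = 0.11
¬P: Łukasiewicz ¬ gives 1 − 0.87 = 0.13
¬¬P: Łukasiewicz ¬ gives 1 − 0.13 = 0.87
(¬(Q ⊃ ¬R) ∨ ¬¬P) = max(0.11, 0.87) = 0.87
¬P: Łukasiewicz ¬ gives 1 − 0.87 = 0.13
¬R: Łukasiewicz ¬ gives 1 − 0.71 = 0.29
(¬P ∨ ¬R) = max(0.13, 0.29) = 0.29
((¬P ∨ ¬R) ∨ P) = max(0.29, 0.87) = 0.87
(((¬P ∨ ¬R) ∨ P) ⊃ P): min(1, 1 − 0.87 + 0.87) = 1
¬(((¬P ∨ ¬R) ∨ P) ⊃ P): Łukasiewicz ¬ gives 1 − 1 = 0
¬¬(((¬P ∨ ¬R) ∨ P) ⊃ P): Łukasiewicz ¬ gives 1 − 0 = 1
¬R: Łukasiewicz ¬ gives 1 − 0.71 = 0.29
(¬¬(((¬P ∨ ¬R) ∨ P) ⊃ P) ⊃ ¬R): min(1, 1 − 1 + 0.29) = 0.29
(Q ⊃ P): min(1, 1 − 0.4 + 0.87) = 1
¬(Q ⊃ P): Łukasiewicz ¬ gives 1 − 1 = 0
((¬¬(((¬P ∨ ¬R) ∨ P) ⊃ P) ⊃ ¬R) ∧ ¬(Q ⊃ P)) = min(0.29, 0) = 0
((¬(Q ⊃ ¬R) ∨ ¬¬P) ∨ ((¬¬(((¬P ∨ ¬R) ∨ P) ⊃ P) ⊃ ¬R) ∧ ¬(Q ⊃ P))) = max(0.87, 0) = 0.87
((¬Q ⊃ R) ⊃ ((¬(Q ⊃ ¬R) ∨ ¬¬P) ∨ ((¬¬(((¬P ∨ ¬R) ∨ P) ⊃ P) ⊃ ¬R) ∧ ¬(Q ⊃ P)))): min(1, 1 − 1 + 0.87) = 0.87

0.87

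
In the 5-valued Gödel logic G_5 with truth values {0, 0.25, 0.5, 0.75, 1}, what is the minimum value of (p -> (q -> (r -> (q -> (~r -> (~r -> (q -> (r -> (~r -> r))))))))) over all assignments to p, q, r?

1.00

Every assignment gives 1. For instance at p = 0, q = 0, r = 0:
  ~r: Gödel ¬ of 0 = 1 (operand is 0)
  ~r: Gödel ¬ of 0 = 1 (operand is 0)
  ~r: Gödel ¬ of 0 = 1 (operand is 0)
  (~r -> r): 1 > 0, so result = 0
  (r -> (~r -> r)): 0 ≤ 0, so result = 1
  (q -> (r -> (~r -> r))): 0 ≤ 1, so result = 1
  (~r -> (q -> (r -> (~r -> r)))): 1 ≤ 1, so result = 1
  (~r -> (~r -> (q -> (r -> (~r -> r))))): 1 ≤ 1, so result = 1
  (q -> (~r -> (~r -> (q -> (r -> (~r -> r)))))): 0 ≤ 1, so result = 1
  (r -> (q -> (~r -> (~r -> (q -> (r -> (~r -> r))))))): 0 ≤ 1, so result = 1
  (q -> (r -> (q -> (~r -> (~r -> (q -> (r -> (~r -> r)))))))): 0 ≤ 1, so result = 1
  (p -> (q -> (r -> (q -> (~r -> (~r -> (q -> (r -> (~r -> r))))))))): 0 ≤ 1, so result = 1
All 125 assignments give value 1 — the formula is a G_5-tautology.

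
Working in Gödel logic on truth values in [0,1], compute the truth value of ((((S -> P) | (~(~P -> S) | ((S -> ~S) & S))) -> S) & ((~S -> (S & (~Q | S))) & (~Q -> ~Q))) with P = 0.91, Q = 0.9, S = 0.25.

0.25

(S -> P): 0.25 ≤ 0.91, so result = 1
~P: Gödel ¬ of 0.91 = 0 (operand ≠ 0)
(~P -> S): 0 ≤ 0.25, so result = 1
~(~P -> S): Gödel ¬ of 1 = 0 (operand ≠ 0)
~S: Gödel ¬ of 0.25 = 0 (operand ≠ 0)
(S -> ~S): 0.25 > 0, so result = 0
((S -> ~S) & S) = min(0, 0.25) = 0
(~(~P -> S) | ((S -> ~S) & S)) = max(0, 0) = 0
((S -> P) | (~(~P -> S) | ((S -> ~S) & S))) = max(1, 0) = 1
(((S -> P) | (~(~P -> S) | ((S -> ~S) & S))) -> S): 1 > 0.25, so result = 0.25
~S: Gödel ¬ of 0.25 = 0 (operand ≠ 0)
~Q: Gödel ¬ of 0.9 = 0 (operand ≠ 0)
(~Q | S) = max(0, 0.25) = 0.25
(S & (~Q | S)) = min(0.25, 0.25) = 0.25
(~S -> (S & (~Q | S))): 0 ≤ 0.25, so result = 1
~Q: Gödel ¬ of 0.9 = 0 (operand ≠ 0)
~Q: Gödel ¬ of 0.9 = 0 (operand ≠ 0)
(~Q -> ~Q): 0 ≤ 0, so result = 1
((~S -> (S & (~Q | S))) & (~Q -> ~Q)) = min(1, 1) = 1
((((S -> P) | (~(~P -> S) | ((S -> ~S) & S))) -> S) & ((~S -> (S & (~Q | S))) & (~Q -> ~Q))) = min(0.25, 1) = 0.25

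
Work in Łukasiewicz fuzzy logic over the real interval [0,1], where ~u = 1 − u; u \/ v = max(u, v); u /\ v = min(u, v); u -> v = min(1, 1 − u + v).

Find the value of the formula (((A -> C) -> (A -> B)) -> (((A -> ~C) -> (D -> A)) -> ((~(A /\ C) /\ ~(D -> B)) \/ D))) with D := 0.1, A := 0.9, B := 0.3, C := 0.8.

(A -> C): min(1, 1 − 0.9 + 0.8) = 0.9
(A -> B): min(1, 1 − 0.9 + 0.3) = 0.4
((A -> C) -> (A -> B)): min(1, 1 − 0.9 + 0.4) = 0.5
~C: Łukasiewicz ¬ gives 1 − 0.8 = 0.2
(A -> ~C): min(1, 1 − 0.9 + 0.2) = 0.3
(D -> A): min(1, 1 − 0.1 + 0.9) = 1
((A -> ~C) -> (D -> A)): min(1, 1 − 0.3 + 1) = 1
(A /\ C) = min(0.9, 0.8) = 0.8
~(A /\ C): Łukasiewicz ¬ gives 1 − 0.8 = 0.2
(D -> B): min(1, 1 − 0.1 + 0.3) = 1
~(D -> B): Łukasiewicz ¬ gives 1 − 1 = 0
(~(A /\ C) /\ ~(D -> B)) = min(0.2, 0) = 0
((~(A /\ C) /\ ~(D -> B)) \/ D) = max(0, 0.1) = 0.1
(((A -> ~C) -> (D -> A)) -> ((~(A /\ C) /\ ~(D -> B)) \/ D)): min(1, 1 − 1 + 0.1) = 0.1
(((A -> C) -> (A -> B)) -> (((A -> ~C) -> (D -> A)) -> ((~(A /\ C) /\ ~(D -> B)) \/ D))): min(1, 1 − 0.5 + 0.1) = 0.6

0.60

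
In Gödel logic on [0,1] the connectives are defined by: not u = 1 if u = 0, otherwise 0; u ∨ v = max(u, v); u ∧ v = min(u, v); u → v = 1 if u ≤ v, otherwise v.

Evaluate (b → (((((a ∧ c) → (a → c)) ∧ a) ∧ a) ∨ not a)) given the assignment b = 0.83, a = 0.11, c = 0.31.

(a ∧ c) = min(0.11, 0.31) = 0.11
(a → c): 0.11 ≤ 0.31, so result = 1
((a ∧ c) → (a → c)): 0.11 ≤ 1, so result = 1
(((a ∧ c) → (a → c)) ∧ a) = min(1, 0.11) = 0.11
((((a ∧ c) → (a → c)) ∧ a) ∧ a) = min(0.11, 0.11) = 0.11
not a: Gödel ¬ of 0.11 = 0 (operand ≠ 0)
(((((a ∧ c) → (a → c)) ∧ a) ∧ a) ∨ not a) = max(0.11, 0) = 0.11
(b → (((((a ∧ c) → (a → c)) ∧ a) ∧ a) ∨ not a)): 0.83 > 0.11, so result = 0.11

0.11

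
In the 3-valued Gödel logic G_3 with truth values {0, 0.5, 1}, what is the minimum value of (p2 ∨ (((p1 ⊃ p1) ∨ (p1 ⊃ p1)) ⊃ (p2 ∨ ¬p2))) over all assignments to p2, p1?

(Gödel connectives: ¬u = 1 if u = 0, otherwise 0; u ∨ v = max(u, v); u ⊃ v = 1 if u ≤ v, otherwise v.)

The minimum is attained at p2 = 0.5, p1 = 0:
  (p1 ⊃ p1): 0 ≤ 0, so result = 1
  (p1 ⊃ p1): 0 ≤ 0, so result = 1
  ((p1 ⊃ p1) ∨ (p1 ⊃ p1)) = max(1, 1) = 1
  ¬p2: Gödel ¬ of 0.5 = 0 (operand ≠ 0)
  (p2 ∨ ¬p2) = max(0.5, 0) = 0.5
  (((p1 ⊃ p1) ∨ (p1 ⊃ p1)) ⊃ (p2 ∨ ¬p2)): 1 > 0.5, so result = 0.5
  (p2 ∨ (((p1 ⊃ p1) ∨ (p1 ⊃ p1)) ⊃ (p2 ∨ ¬p2))) = max(0.5, 0.5) = 0.5
Checking all 9 assignments confirms none give a value below 0.50.

0.50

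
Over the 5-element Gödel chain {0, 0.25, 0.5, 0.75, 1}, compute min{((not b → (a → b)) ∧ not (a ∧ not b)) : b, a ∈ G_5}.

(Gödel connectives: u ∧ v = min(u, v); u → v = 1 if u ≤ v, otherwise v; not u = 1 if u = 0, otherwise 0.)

The minimum is attained at b = 0, a = 0.25:
  not b: Gödel ¬ of 0 = 1 (operand is 0)
  (a → b): 0.25 > 0, so result = 0
  (not b → (a → b)): 1 > 0, so result = 0
  not b: Gödel ¬ of 0 = 1 (operand is 0)
  (a ∧ not b) = min(0.25, 1) = 0.25
  not (a ∧ not b): Gödel ¬ of 0.25 = 0 (operand ≠ 0)
  ((not b → (a → b)) ∧ not (a ∧ not b)) = min(0, 0) = 0
Checking all 25 assignments confirms none give a value below 0.00.

0.00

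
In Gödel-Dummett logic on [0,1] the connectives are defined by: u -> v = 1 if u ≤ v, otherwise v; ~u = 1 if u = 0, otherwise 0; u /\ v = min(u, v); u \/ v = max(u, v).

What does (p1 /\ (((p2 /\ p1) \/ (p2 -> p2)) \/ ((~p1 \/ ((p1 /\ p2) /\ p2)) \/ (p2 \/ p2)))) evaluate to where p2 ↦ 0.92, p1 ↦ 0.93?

0.93

(p2 /\ p1) = min(0.92, 0.93) = 0.92
(p2 -> p2): 0.92 ≤ 0.92, so result = 1
((p2 /\ p1) \/ (p2 -> p2)) = max(0.92, 1) = 1
~p1: Gödel ¬ of 0.93 = 0 (operand ≠ 0)
(p1 /\ p2) = min(0.93, 0.92) = 0.92
((p1 /\ p2) /\ p2) = min(0.92, 0.92) = 0.92
(~p1 \/ ((p1 /\ p2) /\ p2)) = max(0, 0.92) = 0.92
(p2 \/ p2) = max(0.92, 0.92) = 0.92
((~p1 \/ ((p1 /\ p2) /\ p2)) \/ (p2 \/ p2)) = max(0.92, 0.92) = 0.92
(((p2 /\ p1) \/ (p2 -> p2)) \/ ((~p1 \/ ((p1 /\ p2) /\ p2)) \/ (p2 \/ p2))) = max(1, 0.92) = 1
(p1 /\ (((p2 /\ p1) \/ (p2 -> p2)) \/ ((~p1 \/ ((p1 /\ p2) /\ p2)) \/ (p2 \/ p2)))) = min(0.93, 1) = 0.93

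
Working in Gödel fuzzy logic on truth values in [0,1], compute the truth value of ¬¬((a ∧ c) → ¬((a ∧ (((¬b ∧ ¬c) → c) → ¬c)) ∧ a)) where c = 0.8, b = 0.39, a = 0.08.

1.00

(a ∧ c) = min(0.08, 0.8) = 0.08
¬b: Gödel ¬ of 0.39 = 0 (operand ≠ 0)
¬c: Gödel ¬ of 0.8 = 0 (operand ≠ 0)
(¬b ∧ ¬c) = min(0, 0) = 0
((¬b ∧ ¬c) → c): 0 ≤ 0.8, so result = 1
¬c: Gödel ¬ of 0.8 = 0 (operand ≠ 0)
(((¬b ∧ ¬c) → c) → ¬c): 1 > 0, so result = 0
(a ∧ (((¬b ∧ ¬c) → c) → ¬c)) = min(0.08, 0) = 0
((a ∧ (((¬b ∧ ¬c) → c) → ¬c)) ∧ a) = min(0, 0.08) = 0
¬((a ∧ (((¬b ∧ ¬c) → c) → ¬c)) ∧ a): Gödel ¬ of 0 = 1 (operand is 0)
((a ∧ c) → ¬((a ∧ (((¬b ∧ ¬c) → c) → ¬c)) ∧ a)): 0.08 ≤ 1, so result = 1
¬((a ∧ c) → ¬((a ∧ (((¬b ∧ ¬c) → c) → ¬c)) ∧ a)): Gödel ¬ of 1 = 0 (operand ≠ 0)
¬¬((a ∧ c) → ¬((a ∧ (((¬b ∧ ¬c) → c) → ¬c)) ∧ a)): Gödel ¬ of 0 = 1 (operand is 0)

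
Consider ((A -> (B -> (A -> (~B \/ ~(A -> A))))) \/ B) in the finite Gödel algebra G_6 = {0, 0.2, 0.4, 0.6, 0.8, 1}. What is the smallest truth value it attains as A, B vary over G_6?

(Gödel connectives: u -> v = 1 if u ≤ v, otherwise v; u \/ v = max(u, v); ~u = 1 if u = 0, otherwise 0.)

The minimum is attained at A = 0.2, B = 0.2:
  ~B: Gödel ¬ of 0.2 = 0 (operand ≠ 0)
  (A -> A): 0.2 ≤ 0.2, so result = 1
  ~(A -> A): Gödel ¬ of 1 = 0 (operand ≠ 0)
  (~B \/ ~(A -> A)) = max(0, 0) = 0
  (A -> (~B \/ ~(A -> A))): 0.2 > 0, so result = 0
  (B -> (A -> (~B \/ ~(A -> A)))): 0.2 > 0, so result = 0
  (A -> (B -> (A -> (~B \/ ~(A -> A))))): 0.2 > 0, so result = 0
  ((A -> (B -> (A -> (~B \/ ~(A -> A))))) \/ B) = max(0, 0.2) = 0.2
Checking all 36 assignments confirms none give a value below 0.20.

0.20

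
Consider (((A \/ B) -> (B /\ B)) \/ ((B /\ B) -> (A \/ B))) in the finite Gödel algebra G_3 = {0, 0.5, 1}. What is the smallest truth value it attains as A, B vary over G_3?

1.00

Every assignment gives 1. For instance at A = 0, B = 0:
  (A \/ B) = max(0, 0) = 0
  (B /\ B) = min(0, 0) = 0
  ((A \/ B) -> (B /\ B)): 0 ≤ 0, so result = 1
  (B /\ B) = min(0, 0) = 0
  (A \/ B) = max(0, 0) = 0
  ((B /\ B) -> (A \/ B)): 0 ≤ 0, so result = 1
  (((A \/ B) -> (B /\ B)) \/ ((B /\ B) -> (A \/ B))) = max(1, 1) = 1
All 9 assignments give value 1 — the formula is a G_3-tautology.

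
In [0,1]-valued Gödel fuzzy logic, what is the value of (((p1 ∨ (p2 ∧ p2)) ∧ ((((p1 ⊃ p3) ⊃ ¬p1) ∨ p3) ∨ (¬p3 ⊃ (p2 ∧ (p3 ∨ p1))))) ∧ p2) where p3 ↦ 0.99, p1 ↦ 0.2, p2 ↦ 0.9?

0.90

(p2 ∧ p2) = min(0.9, 0.9) = 0.9
(p1 ∨ (p2 ∧ p2)) = max(0.2, 0.9) = 0.9
(p1 ⊃ p3): 0.2 ≤ 0.99, so result = 1
¬p1: Gödel ¬ of 0.2 = 0 (operand ≠ 0)
((p1 ⊃ p3) ⊃ ¬p1): 1 > 0, so result = 0
(((p1 ⊃ p3) ⊃ ¬p1) ∨ p3) = max(0, 0.99) = 0.99
¬p3: Gödel ¬ of 0.99 = 0 (operand ≠ 0)
(p3 ∨ p1) = max(0.99, 0.2) = 0.99
(p2 ∧ (p3 ∨ p1)) = min(0.9, 0.99) = 0.9
(¬p3 ⊃ (p2 ∧ (p3 ∨ p1))): 0 ≤ 0.9, so result = 1
((((p1 ⊃ p3) ⊃ ¬p1) ∨ p3) ∨ (¬p3 ⊃ (p2 ∧ (p3 ∨ p1)))) = max(0.99, 1) = 1
((p1 ∨ (p2 ∧ p2)) ∧ ((((p1 ⊃ p3) ⊃ ¬p1) ∨ p3) ∨ (¬p3 ⊃ (p2 ∧ (p3 ∨ p1))))) = min(0.9, 1) = 0.9
(((p1 ∨ (p2 ∧ p2)) ∧ ((((p1 ⊃ p3) ⊃ ¬p1) ∨ p3) ∨ (¬p3 ⊃ (p2 ∧ (p3 ∨ p1))))) ∧ p2) = min(0.9, 0.9) = 0.9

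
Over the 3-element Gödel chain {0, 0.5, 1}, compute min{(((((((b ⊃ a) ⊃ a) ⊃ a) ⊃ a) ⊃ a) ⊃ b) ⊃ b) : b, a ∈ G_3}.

The minimum is attained at b = 0.5, a = 0:
  (b ⊃ a): 0.5 > 0, so result = 0
  ((b ⊃ a) ⊃ a): 0 ≤ 0, so result = 1
  (((b ⊃ a) ⊃ a) ⊃ a): 1 > 0, so result = 0
  ((((b ⊃ a) ⊃ a) ⊃ a) ⊃ a): 0 ≤ 0, so result = 1
  (((((b ⊃ a) ⊃ a) ⊃ a) ⊃ a) ⊃ a): 1 > 0, so result = 0
  ((((((b ⊃ a) ⊃ a) ⊃ a) ⊃ a) ⊃ a) ⊃ b): 0 ≤ 0.5, so result = 1
  (((((((b ⊃ a) ⊃ a) ⊃ a) ⊃ a) ⊃ a) ⊃ b) ⊃ b): 1 > 0.5, so result = 0.5
Checking all 9 assignments confirms none give a value below 0.50.

0.50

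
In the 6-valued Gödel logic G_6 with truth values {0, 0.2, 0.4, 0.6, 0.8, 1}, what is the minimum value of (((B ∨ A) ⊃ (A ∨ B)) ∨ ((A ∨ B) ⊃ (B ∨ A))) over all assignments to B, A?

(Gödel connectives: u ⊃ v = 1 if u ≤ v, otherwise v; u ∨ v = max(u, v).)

1.00

Every assignment gives 1. For instance at B = 0, A = 0:
  (B ∨ A) = max(0, 0) = 0
  (A ∨ B) = max(0, 0) = 0
  ((B ∨ A) ⊃ (A ∨ B)): 0 ≤ 0, so result = 1
  (A ∨ B) = max(0, 0) = 0
  (B ∨ A) = max(0, 0) = 0
  ((A ∨ B) ⊃ (B ∨ A)): 0 ≤ 0, so result = 1
  (((B ∨ A) ⊃ (A ∨ B)) ∨ ((A ∨ B) ⊃ (B ∨ A))) = max(1, 1) = 1
All 36 assignments give value 1 — the formula is a G_6-tautology.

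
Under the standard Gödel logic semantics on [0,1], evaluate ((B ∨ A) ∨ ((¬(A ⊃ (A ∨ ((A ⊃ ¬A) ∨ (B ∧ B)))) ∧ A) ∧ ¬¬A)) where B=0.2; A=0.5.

0.50

(B ∨ A) = max(0.2, 0.5) = 0.5
¬A: Gödel ¬ of 0.5 = 0 (operand ≠ 0)
(A ⊃ ¬A): 0.5 > 0, so result = 0
(B ∧ B) = min(0.2, 0.2) = 0.2
((A ⊃ ¬A) ∨ (B ∧ B)) = max(0, 0.2) = 0.2
(A ∨ ((A ⊃ ¬A) ∨ (B ∧ B))) = max(0.5, 0.2) = 0.5
(A ⊃ (A ∨ ((A ⊃ ¬A) ∨ (B ∧ B)))): 0.5 ≤ 0.5, so result = 1
¬(A ⊃ (A ∨ ((A ⊃ ¬A) ∨ (B ∧ B)))): Gödel ¬ of 1 = 0 (operand ≠ 0)
(¬(A ⊃ (A ∨ ((A ⊃ ¬A) ∨ (B ∧ B)))) ∧ A) = min(0, 0.5) = 0
¬A: Gödel ¬ of 0.5 = 0 (operand ≠ 0)
¬¬A: Gödel ¬ of 0 = 1 (operand is 0)
((¬(A ⊃ (A ∨ ((A ⊃ ¬A) ∨ (B ∧ B)))) ∧ A) ∧ ¬¬A) = min(0, 1) = 0
((B ∨ A) ∨ ((¬(A ⊃ (A ∨ ((A ⊃ ¬A) ∨ (B ∧ B)))) ∧ A) ∧ ¬¬A)) = max(0.5, 0) = 0.5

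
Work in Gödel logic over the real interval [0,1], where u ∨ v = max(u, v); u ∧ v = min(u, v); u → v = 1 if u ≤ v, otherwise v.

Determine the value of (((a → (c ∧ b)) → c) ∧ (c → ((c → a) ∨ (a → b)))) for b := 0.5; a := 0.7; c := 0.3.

(c ∧ b) = min(0.3, 0.5) = 0.3
(a → (c ∧ b)): 0.7 > 0.3, so result = 0.3
((a → (c ∧ b)) → c): 0.3 ≤ 0.3, so result = 1
(c → a): 0.3 ≤ 0.7, so result = 1
(a → b): 0.7 > 0.5, so result = 0.5
((c → a) ∨ (a → b)) = max(1, 0.5) = 1
(c → ((c → a) ∨ (a → b))): 0.3 ≤ 1, so result = 1
(((a → (c ∧ b)) → c) ∧ (c → ((c → a) ∨ (a → b)))) = min(1, 1) = 1

1.00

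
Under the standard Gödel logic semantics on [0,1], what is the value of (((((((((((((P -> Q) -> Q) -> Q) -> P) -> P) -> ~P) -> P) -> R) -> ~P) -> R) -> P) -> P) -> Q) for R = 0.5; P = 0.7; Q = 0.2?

(P -> Q): 0.7 > 0.2, so result = 0.2
((P -> Q) -> Q): 0.2 ≤ 0.2, so result = 1
(((P -> Q) -> Q) -> Q): 1 > 0.2, so result = 0.2
((((P -> Q) -> Q) -> Q) -> P): 0.2 ≤ 0.7, so result = 1
(((((P -> Q) -> Q) -> Q) -> P) -> P): 1 > 0.7, so result = 0.7
~P: Gödel ¬ of 0.7 = 0 (operand ≠ 0)
((((((P -> Q) -> Q) -> Q) -> P) -> P) -> ~P): 0.7 > 0, so result = 0
(((((((P -> Q) -> Q) -> Q) -> P) -> P) -> ~P) -> P): 0 ≤ 0.7, so result = 1
((((((((P -> Q) -> Q) -> Q) -> P) -> P) -> ~P) -> P) -> R): 1 > 0.5, so result = 0.5
~P: Gödel ¬ of 0.7 = 0 (operand ≠ 0)
(((((((((P -> Q) -> Q) -> Q) -> P) -> P) -> ~P) -> P) -> R) -> ~P): 0.5 > 0, so result = 0
((((((((((P -> Q) -> Q) -> Q) -> P) -> P) -> ~P) -> P) -> R) -> ~P) -> R): 0 ≤ 0.5, so result = 1
(((((((((((P -> Q) -> Q) -> Q) -> P) -> P) -> ~P) -> P) -> R) -> ~P) -> R) -> P): 1 > 0.7, so result = 0.7
((((((((((((P -> Q) -> Q) -> Q) -> P) -> P) -> ~P) -> P) -> R) -> ~P) -> R) -> P) -> P): 0.7 ≤ 0.7, so result = 1
(((((((((((((P -> Q) -> Q) -> Q) -> P) -> P) -> ~P) -> P) -> R) -> ~P) -> R) -> P) -> P) -> Q): 1 > 0.2, so result = 0.2

0.20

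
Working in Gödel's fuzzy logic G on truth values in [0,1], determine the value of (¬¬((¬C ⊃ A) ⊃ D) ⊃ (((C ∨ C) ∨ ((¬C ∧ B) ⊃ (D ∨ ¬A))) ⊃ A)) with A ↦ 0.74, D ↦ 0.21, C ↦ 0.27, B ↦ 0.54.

¬C: Gödel ¬ of 0.27 = 0 (operand ≠ 0)
(¬C ⊃ A): 0 ≤ 0.74, so result = 1
((¬C ⊃ A) ⊃ D): 1 > 0.21, so result = 0.21
¬((¬C ⊃ A) ⊃ D): Gödel ¬ of 0.21 = 0 (operand ≠ 0)
¬¬((¬C ⊃ A) ⊃ D): Gödel ¬ of 0 = 1 (operand is 0)
(C ∨ C) = max(0.27, 0.27) = 0.27
¬C: Gödel ¬ of 0.27 = 0 (operand ≠ 0)
(¬C ∧ B) = min(0, 0.54) = 0
¬A: Gödel ¬ of 0.74 = 0 (operand ≠ 0)
(D ∨ ¬A) = max(0.21, 0) = 0.21
((¬C ∧ B) ⊃ (D ∨ ¬A)): 0 ≤ 0.21, so result = 1
((C ∨ C) ∨ ((¬C ∧ B) ⊃ (D ∨ ¬A))) = max(0.27, 1) = 1
(((C ∨ C) ∨ ((¬C ∧ B) ⊃ (D ∨ ¬A))) ⊃ A): 1 > 0.74, so result = 0.74
(¬¬((¬C ⊃ A) ⊃ D) ⊃ (((C ∨ C) ∨ ((¬C ∧ B) ⊃ (D ∨ ¬A))) ⊃ A)): 1 > 0.74, so result = 0.74

0.74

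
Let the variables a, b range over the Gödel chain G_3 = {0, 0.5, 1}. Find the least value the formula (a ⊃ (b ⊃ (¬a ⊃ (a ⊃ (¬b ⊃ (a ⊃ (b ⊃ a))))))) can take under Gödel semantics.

1.00

Every assignment gives 1. For instance at a = 0, b = 0:
  ¬a: Gödel ¬ of 0 = 1 (operand is 0)
  ¬b: Gödel ¬ of 0 = 1 (operand is 0)
  (b ⊃ a): 0 ≤ 0, so result = 1
  (a ⊃ (b ⊃ a)): 0 ≤ 1, so result = 1
  (¬b ⊃ (a ⊃ (b ⊃ a))): 1 ≤ 1, so result = 1
  (a ⊃ (¬b ⊃ (a ⊃ (b ⊃ a)))): 0 ≤ 1, so result = 1
  (¬a ⊃ (a ⊃ (¬b ⊃ (a ⊃ (b ⊃ a))))): 1 ≤ 1, so result = 1
  (b ⊃ (¬a ⊃ (a ⊃ (¬b ⊃ (a ⊃ (b ⊃ a)))))): 0 ≤ 1, so result = 1
  (a ⊃ (b ⊃ (¬a ⊃ (a ⊃ (¬b ⊃ (a ⊃ (b ⊃ a))))))): 0 ≤ 1, so result = 1
All 9 assignments give value 1 — the formula is a G_3-tautology.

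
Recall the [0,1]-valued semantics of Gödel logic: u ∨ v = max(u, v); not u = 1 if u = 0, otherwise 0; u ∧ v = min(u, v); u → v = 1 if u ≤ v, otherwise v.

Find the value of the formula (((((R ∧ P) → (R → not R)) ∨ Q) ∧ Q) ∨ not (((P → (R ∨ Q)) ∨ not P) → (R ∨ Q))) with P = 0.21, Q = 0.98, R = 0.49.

(R ∧ P) = min(0.49, 0.21) = 0.21
not R: Gödel ¬ of 0.49 = 0 (operand ≠ 0)
(R → not R): 0.49 > 0, so result = 0
((R ∧ P) → (R → not R)): 0.21 > 0, so result = 0
(((R ∧ P) → (R → not R)) ∨ Q) = max(0, 0.98) = 0.98
((((R ∧ P) → (R → not R)) ∨ Q) ∧ Q) = min(0.98, 0.98) = 0.98
(R ∨ Q) = max(0.49, 0.98) = 0.98
(P → (R ∨ Q)): 0.21 ≤ 0.98, so result = 1
not P: Gödel ¬ of 0.21 = 0 (operand ≠ 0)
((P → (R ∨ Q)) ∨ not P) = max(1, 0) = 1
(R ∨ Q) = max(0.49, 0.98) = 0.98
(((P → (R ∨ Q)) ∨ not P) → (R ∨ Q)): 1 > 0.98, so result = 0.98
not (((P → (R ∨ Q)) ∨ not P) → (R ∨ Q)): Gödel ¬ of 0.98 = 0 (operand ≠ 0)
(((((R ∧ P) → (R → not R)) ∨ Q) ∧ Q) ∨ not (((P → (R ∨ Q)) ∨ not P) → (R ∨ Q))) = max(0.98, 0) = 0.98

0.98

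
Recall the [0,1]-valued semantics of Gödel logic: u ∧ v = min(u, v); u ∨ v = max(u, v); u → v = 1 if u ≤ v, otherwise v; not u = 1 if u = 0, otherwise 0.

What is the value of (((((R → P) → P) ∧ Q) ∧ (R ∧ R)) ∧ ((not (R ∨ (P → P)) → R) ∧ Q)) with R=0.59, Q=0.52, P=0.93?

0.52

(R → P): 0.59 ≤ 0.93, so result = 1
((R → P) → P): 1 > 0.93, so result = 0.93
(((R → P) → P) ∧ Q) = min(0.93, 0.52) = 0.52
(R ∧ R) = min(0.59, 0.59) = 0.59
((((R → P) → P) ∧ Q) ∧ (R ∧ R)) = min(0.52, 0.59) = 0.52
(P → P): 0.93 ≤ 0.93, so result = 1
(R ∨ (P → P)) = max(0.59, 1) = 1
not (R ∨ (P → P)): Gödel ¬ of 1 = 0 (operand ≠ 0)
(not (R ∨ (P → P)) → R): 0 ≤ 0.59, so result = 1
((not (R ∨ (P → P)) → R) ∧ Q) = min(1, 0.52) = 0.52
(((((R → P) → P) ∧ Q) ∧ (R ∧ R)) ∧ ((not (R ∨ (P → P)) → R) ∧ Q)) = min(0.52, 0.52) = 0.52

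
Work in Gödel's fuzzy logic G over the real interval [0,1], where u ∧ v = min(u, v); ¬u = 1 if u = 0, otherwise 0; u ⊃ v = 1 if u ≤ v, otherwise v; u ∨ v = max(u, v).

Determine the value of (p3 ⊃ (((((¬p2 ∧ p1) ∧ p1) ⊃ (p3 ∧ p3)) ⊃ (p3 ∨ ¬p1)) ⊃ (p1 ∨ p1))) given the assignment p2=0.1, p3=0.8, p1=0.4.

0.40

¬p2: Gödel ¬ of 0.1 = 0 (operand ≠ 0)
(¬p2 ∧ p1) = min(0, 0.4) = 0
((¬p2 ∧ p1) ∧ p1) = min(0, 0.4) = 0
(p3 ∧ p3) = min(0.8, 0.8) = 0.8
(((¬p2 ∧ p1) ∧ p1) ⊃ (p3 ∧ p3)): 0 ≤ 0.8, so result = 1
¬p1: Gödel ¬ of 0.4 = 0 (operand ≠ 0)
(p3 ∨ ¬p1) = max(0.8, 0) = 0.8
((((¬p2 ∧ p1) ∧ p1) ⊃ (p3 ∧ p3)) ⊃ (p3 ∨ ¬p1)): 1 > 0.8, so result = 0.8
(p1 ∨ p1) = max(0.4, 0.4) = 0.4
(((((¬p2 ∧ p1) ∧ p1) ⊃ (p3 ∧ p3)) ⊃ (p3 ∨ ¬p1)) ⊃ (p1 ∨ p1)): 0.8 > 0.4, so result = 0.4
(p3 ⊃ (((((¬p2 ∧ p1) ∧ p1) ⊃ (p3 ∧ p3)) ⊃ (p3 ∨ ¬p1)) ⊃ (p1 ∨ p1))): 0.8 > 0.4, so result = 0.4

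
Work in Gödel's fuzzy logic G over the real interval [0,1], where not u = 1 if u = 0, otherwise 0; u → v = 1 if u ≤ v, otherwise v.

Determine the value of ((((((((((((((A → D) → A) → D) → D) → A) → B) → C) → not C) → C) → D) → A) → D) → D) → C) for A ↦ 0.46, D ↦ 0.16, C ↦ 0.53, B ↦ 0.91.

(A → D): 0.46 > 0.16, so result = 0.16
((A → D) → A): 0.16 ≤ 0.46, so result = 1
(((A → D) → A) → D): 1 > 0.16, so result = 0.16
((((A → D) → A) → D) → D): 0.16 ≤ 0.16, so result = 1
(((((A → D) → A) → D) → D) → A): 1 > 0.46, so result = 0.46
((((((A → D) → A) → D) → D) → A) → B): 0.46 ≤ 0.91, so result = 1
(((((((A → D) → A) → D) → D) → A) → B) → C): 1 > 0.53, so result = 0.53
not C: Gödel ¬ of 0.53 = 0 (operand ≠ 0)
((((((((A → D) → A) → D) → D) → A) → B) → C) → not C): 0.53 > 0, so result = 0
(((((((((A → D) → A) → D) → D) → A) → B) → C) → not C) → C): 0 ≤ 0.53, so result = 1
((((((((((A → D) → A) → D) → D) → A) → B) → C) → not C) → C) → D): 1 > 0.16, so result = 0.16
(((((((((((A → D) → A) → D) → D) → A) → B) → C) → not C) → C) → D) → A): 0.16 ≤ 0.46, so result = 1
((((((((((((A → D) → A) → D) → D) → A) → B) → C) → not C) → C) → D) → A) → D): 1 > 0.16, so result = 0.16
(((((((((((((A → D) → A) → D) → D) → A) → B) → C) → not C) → C) → D) → A) → D) → D): 0.16 ≤ 0.16, so result = 1
((((((((((((((A → D) → A) → D) → D) → A) → B) → C) → not C) → C) → D) → A) → D) → D) → C): 1 > 0.53, so result = 0.53

0.53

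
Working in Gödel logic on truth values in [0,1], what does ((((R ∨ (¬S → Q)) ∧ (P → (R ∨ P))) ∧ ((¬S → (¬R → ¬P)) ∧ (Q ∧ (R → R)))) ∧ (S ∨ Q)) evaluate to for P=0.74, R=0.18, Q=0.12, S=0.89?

¬S: Gödel ¬ of 0.89 = 0 (operand ≠ 0)
(¬S → Q): 0 ≤ 0.12, so result = 1
(R ∨ (¬S → Q)) = max(0.18, 1) = 1
(R ∨ P) = max(0.18, 0.74) = 0.74
(P → (R ∨ P)): 0.74 ≤ 0.74, so result = 1
((R ∨ (¬S → Q)) ∧ (P → (R ∨ P))) = min(1, 1) = 1
¬S: Gödel ¬ of 0.89 = 0 (operand ≠ 0)
¬R: Gödel ¬ of 0.18 = 0 (operand ≠ 0)
¬P: Gödel ¬ of 0.74 = 0 (operand ≠ 0)
(¬R → ¬P): 0 ≤ 0, so result = 1
(¬S → (¬R → ¬P)): 0 ≤ 1, so result = 1
(R → R): 0.18 ≤ 0.18, so result = 1
(Q ∧ (R → R)) = min(0.12, 1) = 0.12
((¬S → (¬R → ¬P)) ∧ (Q ∧ (R → R))) = min(1, 0.12) = 0.12
(((R ∨ (¬S → Q)) ∧ (P → (R ∨ P))) ∧ ((¬S → (¬R → ¬P)) ∧ (Q ∧ (R → R)))) = min(1, 0.12) = 0.12
(S ∨ Q) = max(0.89, 0.12) = 0.89
((((R ∨ (¬S → Q)) ∧ (P → (R ∨ P))) ∧ ((¬S → (¬R → ¬P)) ∧ (Q ∧ (R → R)))) ∧ (S ∨ Q)) = min(0.12, 0.89) = 0.12

0.12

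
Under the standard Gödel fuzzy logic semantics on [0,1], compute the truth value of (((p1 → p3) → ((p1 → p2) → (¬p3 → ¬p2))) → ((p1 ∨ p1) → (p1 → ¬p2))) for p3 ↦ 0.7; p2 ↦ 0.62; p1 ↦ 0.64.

(p1 → p3): 0.64 ≤ 0.7, so result = 1
(p1 → p2): 0.64 > 0.62, so result = 0.62
¬p3: Gödel ¬ of 0.7 = 0 (operand ≠ 0)
¬p2: Gödel ¬ of 0.62 = 0 (operand ≠ 0)
(¬p3 → ¬p2): 0 ≤ 0, so result = 1
((p1 → p2) → (¬p3 → ¬p2)): 0.62 ≤ 1, so result = 1
((p1 → p3) → ((p1 → p2) → (¬p3 → ¬p2))): 1 ≤ 1, so result = 1
(p1 ∨ p1) = max(0.64, 0.64) = 0.64
¬p2: Gödel ¬ of 0.62 = 0 (operand ≠ 0)
(p1 → ¬p2): 0.64 > 0, so result = 0
((p1 ∨ p1) → (p1 → ¬p2)): 0.64 > 0, so result = 0
(((p1 → p3) → ((p1 → p2) → (¬p3 → ¬p2))) → ((p1 ∨ p1) → (p1 → ¬p2))): 1 > 0, so result = 0

0.00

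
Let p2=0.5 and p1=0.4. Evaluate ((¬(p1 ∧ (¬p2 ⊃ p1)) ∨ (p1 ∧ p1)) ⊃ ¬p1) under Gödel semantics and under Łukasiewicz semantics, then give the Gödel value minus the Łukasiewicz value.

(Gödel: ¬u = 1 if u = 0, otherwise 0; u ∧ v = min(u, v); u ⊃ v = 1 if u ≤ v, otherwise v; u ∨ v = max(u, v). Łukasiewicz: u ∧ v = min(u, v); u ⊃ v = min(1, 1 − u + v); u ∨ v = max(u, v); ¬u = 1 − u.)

-1.00

Gödel evaluation:
  ¬p2: Gödel ¬ of 0.5 = 0 (operand ≠ 0)
  (¬p2 ⊃ p1): 0 ≤ 0.4, so result = 1
  (p1 ∧ (¬p2 ⊃ p1)) = min(0.4, 1) = 0.4
  ¬(p1 ∧ (¬p2 ⊃ p1)): Gödel ¬ of 0.4 = 0 (operand ≠ 0)
  (p1 ∧ p1) = min(0.4, 0.4) = 0.4
  (¬(p1 ∧ (¬p2 ⊃ p1)) ∨ (p1 ∧ p1)) = max(0, 0.4) = 0.4
  ¬p1: Gödel ¬ of 0.4 = 0 (operand ≠ 0)
  ((¬(p1 ∧ (¬p2 ⊃ p1)) ∨ (p1 ∧ p1)) ⊃ ¬p1): 0.4 > 0, so result = 0
  Gödel value = 0
Łukasiewicz evaluation:
  ¬p2: Łukasiewicz ¬ gives 1 − 0.5 = 0.5
  (¬p2 ⊃ p1): min(1, 1 − 0.5 + 0.4) = 0.9
  (p1 ∧ (¬p2 ⊃ p1)) = min(0.4, 0.9) = 0.4
  ¬(p1 ∧ (¬p2 ⊃ p1)): Łukasiewicz ¬ gives 1 − 0.4 = 0.6
  (p1 ∧ p1) = min(0.4, 0.4) = 0.4
  (¬(p1 ∧ (¬p2 ⊃ p1)) ∨ (p1 ∧ p1)) = max(0.6, 0.4) = 0.6
  ¬p1: Łukasiewicz ¬ gives 1 − 0.4 = 0.6
  ((¬(p1 ∧ (¬p2 ⊃ p1)) ∨ (p1 ∧ p1)) ⊃ ¬p1): min(1, 1 − 0.6 + 0.6) = 1
  Łukasiewicz value = 1
Difference: 0 − 1 = -1.00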